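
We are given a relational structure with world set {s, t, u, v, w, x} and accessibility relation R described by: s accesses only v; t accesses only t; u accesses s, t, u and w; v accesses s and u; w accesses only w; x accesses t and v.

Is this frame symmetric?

Symmetric: no — u R s but not s R u.

No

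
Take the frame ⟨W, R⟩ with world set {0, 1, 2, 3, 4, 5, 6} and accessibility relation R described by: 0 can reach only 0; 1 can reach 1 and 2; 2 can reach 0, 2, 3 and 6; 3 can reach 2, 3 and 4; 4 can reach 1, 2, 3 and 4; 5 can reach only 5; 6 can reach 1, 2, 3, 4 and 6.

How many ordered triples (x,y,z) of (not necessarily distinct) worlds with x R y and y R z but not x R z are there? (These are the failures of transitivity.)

Enumerating: (1,2,0), (1,2,3), (1,2,6), (2,3,4), (2,6,1), (2,6,4), (3,2,0), (3,2,6), (3,4,1), (4,2,0), (4,2,6), (6,2,0).

12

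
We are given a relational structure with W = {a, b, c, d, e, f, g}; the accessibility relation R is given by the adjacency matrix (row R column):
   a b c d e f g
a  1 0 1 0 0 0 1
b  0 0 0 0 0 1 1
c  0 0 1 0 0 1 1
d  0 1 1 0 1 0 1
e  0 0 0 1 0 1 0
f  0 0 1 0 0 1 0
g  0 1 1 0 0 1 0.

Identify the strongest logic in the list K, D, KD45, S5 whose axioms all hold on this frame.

D

Serial (axiom D): yes — every world has a successor (e.g. a R a).
Euclidean (axiom 5): no — b R f and b R g, but not f R g.
Transitive (axiom 4): no — a R c and c R f, but not a R f.
Reflexive (axiom T): no — b is not related to itself.
So F validates K, D; KD45 would additionally require R to be Euclidean and transitive. The strongest is D.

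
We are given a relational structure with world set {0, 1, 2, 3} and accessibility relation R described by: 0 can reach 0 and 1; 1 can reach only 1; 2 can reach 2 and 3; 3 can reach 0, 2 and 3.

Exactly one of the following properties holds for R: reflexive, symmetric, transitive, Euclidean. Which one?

Reflexive: yes — every world is R-related to itself.
Symmetric: no — 0 R 1 but not 1 R 0.
Transitive: no — 2 R 3 and 3 R 0, but not 2 R 0.
Euclidean: no — 3 R 0 and 3 R 2, but not 0 R 2.
Only reflexive holds.

reflexive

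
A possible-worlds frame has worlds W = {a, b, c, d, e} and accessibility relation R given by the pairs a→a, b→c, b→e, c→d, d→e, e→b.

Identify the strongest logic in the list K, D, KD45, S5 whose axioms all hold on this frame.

D

Serial (axiom D): yes — every world has a successor (e.g. a R a).
Euclidean (axiom 5): no — b R c and b R e, but not c R e.
Transitive (axiom 4): no — b R c and c R d, but not b R d.
Reflexive (axiom T): no — b is not related to itself.
So F validates K, D; KD45 would additionally require R to be Euclidean and transitive. The strongest is D.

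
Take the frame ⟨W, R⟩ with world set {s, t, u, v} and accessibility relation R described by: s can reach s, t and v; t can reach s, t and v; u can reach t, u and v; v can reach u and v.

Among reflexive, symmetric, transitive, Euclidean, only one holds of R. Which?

Reflexive: yes — every world is R-related to itself.
Symmetric: no — s R v but not v R s.
Transitive: no — s R v and v R u, but not s R u.
Euclidean: no — s R v and s R t, but not v R t.
Only reflexive holds.

reflexive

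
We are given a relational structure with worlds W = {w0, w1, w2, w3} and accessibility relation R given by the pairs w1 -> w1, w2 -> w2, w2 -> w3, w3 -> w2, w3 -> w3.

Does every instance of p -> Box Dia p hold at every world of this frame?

By correspondence theory, B is valid on a frame iff R is symmetric.
Symmetric: yes — every pair in R has its reverse in R.

Yes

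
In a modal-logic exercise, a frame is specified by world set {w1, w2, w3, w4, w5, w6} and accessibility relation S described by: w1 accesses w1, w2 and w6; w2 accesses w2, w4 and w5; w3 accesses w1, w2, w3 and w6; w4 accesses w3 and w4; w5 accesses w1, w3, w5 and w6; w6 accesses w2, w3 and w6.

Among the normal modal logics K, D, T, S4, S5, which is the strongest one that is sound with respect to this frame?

Serial (axiom D): yes — every world has a successor (e.g. w1 S w1).
Reflexive (axiom T): yes — every world is S-related to itself.
Transitive (axiom 4): no — w1 S w2 and w2 S w4, but not w1 S w4.
Euclidean (axiom 5): no — w1 S w2 and w1 S w6, but not w2 S w6.
So F validates K, D, T; S4 would additionally require S to be transitive. The strongest is T.

T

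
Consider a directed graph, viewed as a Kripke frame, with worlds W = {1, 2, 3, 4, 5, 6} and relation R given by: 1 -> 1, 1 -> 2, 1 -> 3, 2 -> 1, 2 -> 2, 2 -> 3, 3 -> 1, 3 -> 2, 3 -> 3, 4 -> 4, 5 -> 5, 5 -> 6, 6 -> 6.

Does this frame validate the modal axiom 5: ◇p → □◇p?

No

By correspondence theory, 5 is valid on a frame iff R is Euclidean.
Euclidean: no — 5 R 6 and 5 R 5, but not 6 R 5.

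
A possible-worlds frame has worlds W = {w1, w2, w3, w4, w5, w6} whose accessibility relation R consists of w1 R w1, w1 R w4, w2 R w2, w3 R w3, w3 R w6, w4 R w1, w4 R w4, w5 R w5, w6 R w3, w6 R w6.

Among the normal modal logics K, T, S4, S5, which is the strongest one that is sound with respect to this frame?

Reflexive (axiom T): yes — every world is R-related to itself.
Transitive (axiom 4): yes — every two-step R-path is closed by a direct edge.
Euclidean (axiom 5): yes — any two successors of a common world are R-related.
So F validates K, T, S4, S5. The strongest is S5.

S5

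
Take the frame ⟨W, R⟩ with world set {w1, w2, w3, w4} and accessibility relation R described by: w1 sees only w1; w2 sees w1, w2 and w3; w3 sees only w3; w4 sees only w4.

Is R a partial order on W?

Reflexive: yes — every world is R-related to itself.
Transitive: yes — every two-step R-path is closed by a direct edge.
Antisymmetric: yes — no distinct pair is related both ways.
So R is a partial order.

Yes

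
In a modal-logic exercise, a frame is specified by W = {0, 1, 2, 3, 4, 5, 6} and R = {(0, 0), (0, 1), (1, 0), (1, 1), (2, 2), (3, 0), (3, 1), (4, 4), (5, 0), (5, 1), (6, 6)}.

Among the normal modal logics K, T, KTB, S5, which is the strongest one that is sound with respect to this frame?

K

Reflexive (axiom T): no — 3 is not related to itself.
Symmetric (axiom B): no — 3 R 0 but not 0 R 3.
Euclidean (axiom 5): yes — any two successors of a common world are R-related.
So F validates K; T would additionally require R to be reflexive. The strongest is K.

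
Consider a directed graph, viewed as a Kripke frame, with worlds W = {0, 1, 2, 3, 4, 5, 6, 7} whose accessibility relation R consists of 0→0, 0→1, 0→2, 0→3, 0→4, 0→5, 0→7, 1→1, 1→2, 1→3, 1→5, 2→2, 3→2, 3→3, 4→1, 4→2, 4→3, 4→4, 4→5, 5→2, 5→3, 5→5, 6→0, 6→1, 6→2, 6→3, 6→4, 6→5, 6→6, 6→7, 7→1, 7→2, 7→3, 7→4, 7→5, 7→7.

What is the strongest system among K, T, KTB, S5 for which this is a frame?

Reflexive (axiom T): yes — every world is R-related to itself.
Symmetric (axiom B): no — 0 R 1 but not 1 R 0.
Euclidean (axiom 5): no — 0 R 1 and 0 R 4, but not 1 R 4.
So F validates K, T; KTB would additionally require R to be symmetric. The strongest is T.

T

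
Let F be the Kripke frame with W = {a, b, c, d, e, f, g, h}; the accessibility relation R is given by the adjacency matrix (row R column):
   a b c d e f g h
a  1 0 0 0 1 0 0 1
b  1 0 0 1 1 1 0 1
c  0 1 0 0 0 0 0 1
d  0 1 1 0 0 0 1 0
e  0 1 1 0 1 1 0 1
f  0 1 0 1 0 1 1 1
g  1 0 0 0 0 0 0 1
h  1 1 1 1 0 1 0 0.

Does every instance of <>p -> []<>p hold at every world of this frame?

No

Axiom 5 corresponds to the accessibility relation being Euclidean.
Euclidean: no — a R h and a R e, but not h R e.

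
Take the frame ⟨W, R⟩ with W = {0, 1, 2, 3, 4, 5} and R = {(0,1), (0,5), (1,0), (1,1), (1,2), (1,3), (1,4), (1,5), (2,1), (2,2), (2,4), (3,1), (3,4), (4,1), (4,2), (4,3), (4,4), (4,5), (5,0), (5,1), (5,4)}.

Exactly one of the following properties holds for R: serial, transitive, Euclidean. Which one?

Serial: yes — every world has a successor (e.g. 0 R 1).
Transitive: no — 0 R 1 and 1 R 2, but not 0 R 2.
Euclidean: no — 1 R 0 and 1 R 2, but not 0 R 2.
Only serial holds.

serial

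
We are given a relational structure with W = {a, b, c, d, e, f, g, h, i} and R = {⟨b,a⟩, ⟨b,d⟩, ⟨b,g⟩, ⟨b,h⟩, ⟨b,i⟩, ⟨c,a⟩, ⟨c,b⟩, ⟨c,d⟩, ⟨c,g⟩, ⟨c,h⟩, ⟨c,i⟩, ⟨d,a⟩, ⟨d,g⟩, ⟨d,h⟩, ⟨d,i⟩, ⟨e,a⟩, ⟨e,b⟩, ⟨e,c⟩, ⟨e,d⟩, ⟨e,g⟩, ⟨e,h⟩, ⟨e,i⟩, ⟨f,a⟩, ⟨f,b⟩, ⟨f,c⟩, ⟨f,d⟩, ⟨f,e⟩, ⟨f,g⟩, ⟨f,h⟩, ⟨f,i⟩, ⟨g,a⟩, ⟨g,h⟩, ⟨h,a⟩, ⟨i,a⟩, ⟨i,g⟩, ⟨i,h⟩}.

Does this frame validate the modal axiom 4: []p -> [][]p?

Axiom 4 corresponds to the accessibility relation being transitive.
Transitive: yes — every two-step R-path is closed by a direct edge.

Yes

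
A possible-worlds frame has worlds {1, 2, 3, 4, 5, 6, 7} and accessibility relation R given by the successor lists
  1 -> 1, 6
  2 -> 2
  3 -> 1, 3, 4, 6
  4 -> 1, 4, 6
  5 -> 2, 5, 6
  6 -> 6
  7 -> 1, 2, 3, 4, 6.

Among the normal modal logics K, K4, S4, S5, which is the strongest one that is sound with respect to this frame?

K4

Transitive (axiom 4): yes — every two-step R-path is closed by a direct edge.
Reflexive (axiom T): no — 7 is not related to itself.
Euclidean (axiom 5): no — 3 R 1 and 3 R 4, but not 1 R 4.
So F validates K, K4; S4 would additionally require R to be reflexive. The strongest is K4.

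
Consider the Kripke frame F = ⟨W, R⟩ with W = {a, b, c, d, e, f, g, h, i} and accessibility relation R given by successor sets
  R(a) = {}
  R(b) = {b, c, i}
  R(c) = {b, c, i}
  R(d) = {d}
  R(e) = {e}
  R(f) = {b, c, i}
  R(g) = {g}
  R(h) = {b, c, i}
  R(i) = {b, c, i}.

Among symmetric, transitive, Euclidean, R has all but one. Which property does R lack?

Symmetric: no — f R b but not b R f.
Transitive: yes — every two-step R-path is closed by a direct edge.
Euclidean: yes — any two successors of a common world are R-related.
Only symmetric fails.

symmetric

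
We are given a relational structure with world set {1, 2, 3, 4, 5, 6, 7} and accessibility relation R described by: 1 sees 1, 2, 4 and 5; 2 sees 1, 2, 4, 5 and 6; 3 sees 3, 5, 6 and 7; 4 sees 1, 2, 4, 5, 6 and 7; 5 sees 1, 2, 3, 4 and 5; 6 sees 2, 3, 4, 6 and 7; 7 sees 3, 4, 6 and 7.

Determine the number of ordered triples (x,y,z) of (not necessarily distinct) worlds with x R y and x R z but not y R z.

Enumerating: (2,1,6), (2,5,6), (2,6,1), (2,6,5), (3,5,6), (3,5,7), (3,6,5), (3,7,5), (4,1,6), (4,1,7), (4,2,7), (4,5,6), … and 20 more.
Total: 32.

32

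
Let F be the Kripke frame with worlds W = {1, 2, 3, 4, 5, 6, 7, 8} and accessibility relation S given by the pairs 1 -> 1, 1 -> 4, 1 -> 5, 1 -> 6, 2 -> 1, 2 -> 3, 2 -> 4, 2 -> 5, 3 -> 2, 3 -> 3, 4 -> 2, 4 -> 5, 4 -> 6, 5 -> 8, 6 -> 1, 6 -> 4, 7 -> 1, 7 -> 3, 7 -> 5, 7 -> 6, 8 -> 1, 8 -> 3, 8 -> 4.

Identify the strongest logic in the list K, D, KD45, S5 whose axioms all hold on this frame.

Serial (axiom D): yes — every world has a successor (e.g. 1 S 1).
Euclidean (axiom 5): no — 1 S 5 and 1 S 4, but not 5 S 4.
Transitive (axiom 4): no — 1 S 4 and 4 S 2, but not 1 S 2.
Reflexive (axiom T): no — 2 is not related to itself.
So F validates K, D; KD45 would additionally require S to be Euclidean and transitive. The strongest is D.

D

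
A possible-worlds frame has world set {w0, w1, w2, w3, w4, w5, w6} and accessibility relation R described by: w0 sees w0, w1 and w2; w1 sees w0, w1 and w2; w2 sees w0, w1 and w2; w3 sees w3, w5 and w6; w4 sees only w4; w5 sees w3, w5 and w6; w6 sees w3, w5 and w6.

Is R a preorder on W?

Reflexive: yes — every world is R-related to itself.
Transitive: yes — every two-step R-path is closed by a direct edge.
So R is a preorder.

Yes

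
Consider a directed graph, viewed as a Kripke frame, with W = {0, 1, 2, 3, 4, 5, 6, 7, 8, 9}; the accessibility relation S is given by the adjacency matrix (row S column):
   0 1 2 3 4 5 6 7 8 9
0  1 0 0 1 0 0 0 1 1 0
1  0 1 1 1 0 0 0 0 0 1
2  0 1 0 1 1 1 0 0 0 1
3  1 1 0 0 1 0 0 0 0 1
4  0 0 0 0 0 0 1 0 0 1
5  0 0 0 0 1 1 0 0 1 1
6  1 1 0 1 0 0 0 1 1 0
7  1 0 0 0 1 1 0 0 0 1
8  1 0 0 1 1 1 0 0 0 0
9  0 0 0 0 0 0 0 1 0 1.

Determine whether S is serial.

Serial: yes — every world has a successor (e.g. 0 S 0).

Yes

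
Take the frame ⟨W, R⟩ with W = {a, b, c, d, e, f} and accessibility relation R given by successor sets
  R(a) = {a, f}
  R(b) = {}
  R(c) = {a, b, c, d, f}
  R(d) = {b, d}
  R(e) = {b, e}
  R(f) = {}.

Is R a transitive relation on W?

Yes

Transitive: yes — every two-step R-path is closed by a direct edge.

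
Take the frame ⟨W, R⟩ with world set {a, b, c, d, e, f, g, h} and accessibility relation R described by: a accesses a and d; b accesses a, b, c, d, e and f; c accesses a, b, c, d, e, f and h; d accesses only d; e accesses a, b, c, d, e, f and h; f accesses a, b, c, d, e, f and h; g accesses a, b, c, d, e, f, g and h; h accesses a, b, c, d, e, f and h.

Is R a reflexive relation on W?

Yes

Reflexive: yes — every world is R-related to itself.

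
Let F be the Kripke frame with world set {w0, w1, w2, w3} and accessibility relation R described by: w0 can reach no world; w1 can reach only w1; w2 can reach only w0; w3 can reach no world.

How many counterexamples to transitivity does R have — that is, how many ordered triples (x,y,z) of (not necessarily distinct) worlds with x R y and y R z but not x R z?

0

R is transitive; there are no such tuples.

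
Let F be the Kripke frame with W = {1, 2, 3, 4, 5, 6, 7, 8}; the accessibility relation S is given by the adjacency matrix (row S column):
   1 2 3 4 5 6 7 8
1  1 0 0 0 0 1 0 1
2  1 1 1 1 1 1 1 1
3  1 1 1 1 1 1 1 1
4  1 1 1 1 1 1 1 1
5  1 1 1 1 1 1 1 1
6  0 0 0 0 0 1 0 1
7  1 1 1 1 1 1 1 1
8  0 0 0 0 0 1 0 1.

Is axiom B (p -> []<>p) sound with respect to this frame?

The schema B characterises exactly the symmetric frames.
Symmetric: no — 1 S 6 but not 6 S 1.

No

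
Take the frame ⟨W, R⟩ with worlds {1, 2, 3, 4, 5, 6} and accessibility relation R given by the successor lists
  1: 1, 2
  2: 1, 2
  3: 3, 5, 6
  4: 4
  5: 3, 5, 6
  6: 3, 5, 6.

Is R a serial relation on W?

Serial: yes — every world has a successor (e.g. 1 R 1).

Yes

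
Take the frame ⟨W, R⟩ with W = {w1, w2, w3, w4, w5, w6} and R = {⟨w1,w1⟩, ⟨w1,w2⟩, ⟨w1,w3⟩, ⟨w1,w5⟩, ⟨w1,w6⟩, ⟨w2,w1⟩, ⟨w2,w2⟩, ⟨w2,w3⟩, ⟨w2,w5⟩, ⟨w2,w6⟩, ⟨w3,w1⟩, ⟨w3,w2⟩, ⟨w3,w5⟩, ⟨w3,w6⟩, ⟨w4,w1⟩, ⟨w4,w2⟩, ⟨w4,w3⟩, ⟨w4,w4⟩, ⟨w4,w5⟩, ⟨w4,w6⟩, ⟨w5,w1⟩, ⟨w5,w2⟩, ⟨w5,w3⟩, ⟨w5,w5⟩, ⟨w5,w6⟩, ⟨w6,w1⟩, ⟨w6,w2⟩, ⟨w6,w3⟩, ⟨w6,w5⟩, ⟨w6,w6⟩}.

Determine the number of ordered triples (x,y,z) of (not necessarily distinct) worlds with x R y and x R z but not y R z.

Enumerating: (w1,w3,w3), (w2,w3,w3), (w4,w1,w4), (w4,w2,w4), (w4,w3,w3), (w4,w3,w4), (w4,w5,w4), (w4,w6,w4), (w5,w3,w3), (w6,w3,w3).

10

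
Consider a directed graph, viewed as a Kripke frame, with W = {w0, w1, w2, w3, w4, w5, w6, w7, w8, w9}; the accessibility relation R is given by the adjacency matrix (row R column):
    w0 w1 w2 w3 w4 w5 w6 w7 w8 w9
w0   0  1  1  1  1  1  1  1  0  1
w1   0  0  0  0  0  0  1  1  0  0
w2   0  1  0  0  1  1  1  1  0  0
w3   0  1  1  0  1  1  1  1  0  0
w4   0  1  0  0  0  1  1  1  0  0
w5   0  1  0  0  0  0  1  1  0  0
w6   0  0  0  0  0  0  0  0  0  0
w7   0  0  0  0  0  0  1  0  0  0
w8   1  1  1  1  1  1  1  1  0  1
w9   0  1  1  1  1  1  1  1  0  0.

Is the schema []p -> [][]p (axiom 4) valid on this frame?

Yes

Axiom 4 corresponds to the accessibility relation being transitive.
Transitive: yes — every two-step R-path is closed by a direct edge.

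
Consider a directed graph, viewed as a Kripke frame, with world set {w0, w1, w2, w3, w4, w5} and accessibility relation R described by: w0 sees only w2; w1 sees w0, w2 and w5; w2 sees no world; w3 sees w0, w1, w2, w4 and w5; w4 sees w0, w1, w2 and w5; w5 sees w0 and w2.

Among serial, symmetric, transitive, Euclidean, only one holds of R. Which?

Serial: no — w2 has no R-successor.
Symmetric: no — w0 R w2 but not w2 R w0.
Transitive: yes — every two-step R-path is closed by a direct edge.
Euclidean: no — w1 R w0 and w1 R w5, but not w0 R w5.
Only transitive holds.

transitive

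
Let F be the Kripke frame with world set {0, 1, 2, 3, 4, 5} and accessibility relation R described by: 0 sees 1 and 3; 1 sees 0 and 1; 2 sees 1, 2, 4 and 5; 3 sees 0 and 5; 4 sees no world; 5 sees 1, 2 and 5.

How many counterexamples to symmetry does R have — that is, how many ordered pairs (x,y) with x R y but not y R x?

4

Enumerating: (2,1), (2,4), (3,5), (5,1).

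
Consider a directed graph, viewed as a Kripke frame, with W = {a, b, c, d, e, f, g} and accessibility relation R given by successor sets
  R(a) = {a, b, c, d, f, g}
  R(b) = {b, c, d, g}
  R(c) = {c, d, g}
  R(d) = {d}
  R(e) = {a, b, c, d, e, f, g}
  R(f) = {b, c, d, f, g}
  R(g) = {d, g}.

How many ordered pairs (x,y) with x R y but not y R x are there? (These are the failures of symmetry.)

Enumerating: (a,b), (a,c), (a,d), (a,f), (a,g), (b,c), (b,d), (b,g), (c,d), (c,g), (e,a), (e,b), … and 9 more.
Total: 21.

21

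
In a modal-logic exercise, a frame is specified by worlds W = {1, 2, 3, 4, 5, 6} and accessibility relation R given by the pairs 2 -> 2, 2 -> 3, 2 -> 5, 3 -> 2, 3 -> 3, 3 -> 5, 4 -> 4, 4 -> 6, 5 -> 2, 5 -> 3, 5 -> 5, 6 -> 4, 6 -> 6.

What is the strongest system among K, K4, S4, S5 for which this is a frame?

Transitive (axiom 4): yes — every two-step R-path is closed by a direct edge.
Reflexive (axiom T): no — 1 is not related to itself.
Euclidean (axiom 5): yes — any two successors of a common world are R-related.
So F validates K, K4; S4 would additionally require R to be reflexive. The strongest is K4.

K4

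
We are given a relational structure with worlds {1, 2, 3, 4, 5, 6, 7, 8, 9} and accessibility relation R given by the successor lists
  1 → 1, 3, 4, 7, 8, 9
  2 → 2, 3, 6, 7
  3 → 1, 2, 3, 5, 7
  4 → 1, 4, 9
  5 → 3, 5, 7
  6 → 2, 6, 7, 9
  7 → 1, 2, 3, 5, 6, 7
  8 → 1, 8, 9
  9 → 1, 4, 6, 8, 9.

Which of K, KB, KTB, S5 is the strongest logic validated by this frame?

Symmetric (axiom B): yes — every pair in R has its reverse in R.
Reflexive (axiom T): yes — every world is R-related to itself.
Euclidean (axiom 5): no — 1 R 3 and 1 R 4, but not 3 R 4.
So F validates K, KB, KTB; S5 would additionally require R to be Euclidean. The strongest is KTB.

KTB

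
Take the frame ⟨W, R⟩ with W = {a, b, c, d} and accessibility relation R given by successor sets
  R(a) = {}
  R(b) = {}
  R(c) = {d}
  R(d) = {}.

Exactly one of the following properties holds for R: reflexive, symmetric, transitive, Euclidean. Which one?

Reflexive: no — a is not related to itself.
Symmetric: no — c R d but not d R c.
Transitive: yes — every two-step R-path is closed by a direct edge.
Euclidean: no — c R d and c R d, but not d R d.
Only transitive holds.

transitive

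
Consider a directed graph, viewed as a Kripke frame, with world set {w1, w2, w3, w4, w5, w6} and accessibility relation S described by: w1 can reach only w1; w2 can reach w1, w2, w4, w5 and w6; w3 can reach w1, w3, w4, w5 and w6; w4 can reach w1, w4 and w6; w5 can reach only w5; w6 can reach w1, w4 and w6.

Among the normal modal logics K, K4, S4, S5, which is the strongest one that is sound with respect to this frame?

Transitive (axiom 4): yes — every two-step S-path is closed by a direct edge.
Reflexive (axiom T): yes — every world is S-related to itself.
Euclidean (axiom 5): no — w2 S w1 and w2 S w4, but not w1 S w4.
So F validates K, K4, S4; S5 would additionally require S to be Euclidean. The strongest is S4.

S4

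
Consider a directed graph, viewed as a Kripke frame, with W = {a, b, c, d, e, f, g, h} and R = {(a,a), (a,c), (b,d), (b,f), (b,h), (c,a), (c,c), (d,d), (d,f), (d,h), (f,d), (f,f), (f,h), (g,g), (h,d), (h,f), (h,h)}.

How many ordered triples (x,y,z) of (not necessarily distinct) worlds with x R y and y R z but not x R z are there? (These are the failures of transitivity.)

R is transitive; there are no such tuples.

0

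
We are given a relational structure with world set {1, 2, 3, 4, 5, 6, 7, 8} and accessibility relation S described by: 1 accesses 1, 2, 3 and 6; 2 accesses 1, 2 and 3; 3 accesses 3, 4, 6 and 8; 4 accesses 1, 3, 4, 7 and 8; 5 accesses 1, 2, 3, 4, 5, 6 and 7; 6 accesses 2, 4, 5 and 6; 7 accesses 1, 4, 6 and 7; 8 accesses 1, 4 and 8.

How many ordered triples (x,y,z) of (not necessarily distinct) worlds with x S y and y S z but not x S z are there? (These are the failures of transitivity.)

39

Enumerating: (1,3,4), (1,3,8), (1,6,4), (1,6,5), (2,1,6), (2,3,4), (2,3,6), (2,3,8), (3,4,1), (3,4,7), (3,6,2), (3,6,5), … and 27 more.
Total: 39.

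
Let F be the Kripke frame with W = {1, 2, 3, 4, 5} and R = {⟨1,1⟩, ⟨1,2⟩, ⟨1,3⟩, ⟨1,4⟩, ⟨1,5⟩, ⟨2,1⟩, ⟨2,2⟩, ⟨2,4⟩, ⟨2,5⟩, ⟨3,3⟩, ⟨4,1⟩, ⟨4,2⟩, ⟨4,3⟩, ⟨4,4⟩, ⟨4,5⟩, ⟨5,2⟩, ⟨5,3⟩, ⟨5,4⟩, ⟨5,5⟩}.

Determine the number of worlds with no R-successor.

R is serial; there are no such worlds.

0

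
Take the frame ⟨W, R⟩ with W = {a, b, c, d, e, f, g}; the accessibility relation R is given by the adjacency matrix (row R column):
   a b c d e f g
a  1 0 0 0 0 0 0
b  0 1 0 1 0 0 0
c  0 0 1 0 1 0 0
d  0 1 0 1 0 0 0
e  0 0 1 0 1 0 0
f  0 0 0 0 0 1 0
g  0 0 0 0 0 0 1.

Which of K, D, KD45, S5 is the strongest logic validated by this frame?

S5

Serial (axiom D): yes — every world has a successor (e.g. a R a).
Euclidean (axiom 5): yes — any two successors of a common world are R-related.
Transitive (axiom 4): yes — every two-step R-path is closed by a direct edge.
Reflexive (axiom T): yes — every world is R-related to itself.
So F validates K, D, KD45, S5. The strongest is S5.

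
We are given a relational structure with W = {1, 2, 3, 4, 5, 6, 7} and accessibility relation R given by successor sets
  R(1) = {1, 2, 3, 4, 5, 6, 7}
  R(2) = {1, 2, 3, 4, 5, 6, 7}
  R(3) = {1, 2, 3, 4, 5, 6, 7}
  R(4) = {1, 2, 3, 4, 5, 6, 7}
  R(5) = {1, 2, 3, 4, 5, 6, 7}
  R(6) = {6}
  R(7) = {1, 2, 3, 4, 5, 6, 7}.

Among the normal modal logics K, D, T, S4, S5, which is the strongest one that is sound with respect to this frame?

S4

Serial (axiom D): yes — every world has a successor (e.g. 1 R 1).
Reflexive (axiom T): yes — every world is R-related to itself.
Transitive (axiom 4): yes — every two-step R-path is closed by a direct edge.
Euclidean (axiom 5): no — 1 R 6 and 1 R 2, but not 6 R 2.
So F validates K, D, T, S4; S5 would additionally require R to be Euclidean. The strongest is S4.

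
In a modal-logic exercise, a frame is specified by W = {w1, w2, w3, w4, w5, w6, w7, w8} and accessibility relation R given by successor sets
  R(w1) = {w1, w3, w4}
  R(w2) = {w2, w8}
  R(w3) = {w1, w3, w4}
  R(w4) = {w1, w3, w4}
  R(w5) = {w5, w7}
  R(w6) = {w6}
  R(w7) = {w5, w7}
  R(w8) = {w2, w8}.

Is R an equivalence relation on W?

Reflexive: yes — every world is R-related to itself.
Symmetric: yes — every pair in R has its reverse in R.
Transitive: yes — every two-step R-path is closed by a direct edge.
So R is an equivalence relation.

Yes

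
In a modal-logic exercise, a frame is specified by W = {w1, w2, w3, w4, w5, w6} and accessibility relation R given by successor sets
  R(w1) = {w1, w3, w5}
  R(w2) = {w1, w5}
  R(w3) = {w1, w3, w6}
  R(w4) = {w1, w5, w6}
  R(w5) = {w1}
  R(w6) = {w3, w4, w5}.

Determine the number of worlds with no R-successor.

0

R is serial; there are no such worlds.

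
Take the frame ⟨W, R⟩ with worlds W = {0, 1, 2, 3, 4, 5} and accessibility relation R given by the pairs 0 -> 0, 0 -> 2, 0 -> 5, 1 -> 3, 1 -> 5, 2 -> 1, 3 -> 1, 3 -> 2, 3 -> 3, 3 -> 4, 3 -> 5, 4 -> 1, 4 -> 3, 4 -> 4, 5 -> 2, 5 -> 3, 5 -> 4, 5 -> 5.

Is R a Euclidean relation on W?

No

Euclidean: no — 0 R 2 and 0 R 5, but not 2 R 5.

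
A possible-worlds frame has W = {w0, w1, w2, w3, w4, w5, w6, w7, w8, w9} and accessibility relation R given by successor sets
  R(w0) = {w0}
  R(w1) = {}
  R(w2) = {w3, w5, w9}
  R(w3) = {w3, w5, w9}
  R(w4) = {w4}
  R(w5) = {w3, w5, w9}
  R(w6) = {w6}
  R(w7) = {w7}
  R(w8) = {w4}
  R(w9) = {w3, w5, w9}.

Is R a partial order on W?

No

Reflexive: no — w1 is not related to itself.
Transitive: yes — every two-step R-path is closed by a direct edge.
Antisymmetric: no — w3 R w5 and w5 R w3 with w3 ≠ w5.
So R is not a partial order.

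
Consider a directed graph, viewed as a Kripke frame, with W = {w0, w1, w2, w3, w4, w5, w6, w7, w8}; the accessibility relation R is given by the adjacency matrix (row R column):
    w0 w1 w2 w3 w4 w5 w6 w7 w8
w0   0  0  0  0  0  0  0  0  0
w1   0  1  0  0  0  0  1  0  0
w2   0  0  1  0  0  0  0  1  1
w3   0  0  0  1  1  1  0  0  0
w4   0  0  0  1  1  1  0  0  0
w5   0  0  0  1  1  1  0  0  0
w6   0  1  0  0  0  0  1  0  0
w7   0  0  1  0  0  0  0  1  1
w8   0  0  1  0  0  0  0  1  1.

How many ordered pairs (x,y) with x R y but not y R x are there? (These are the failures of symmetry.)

R is symmetric; there are no such tuples.

0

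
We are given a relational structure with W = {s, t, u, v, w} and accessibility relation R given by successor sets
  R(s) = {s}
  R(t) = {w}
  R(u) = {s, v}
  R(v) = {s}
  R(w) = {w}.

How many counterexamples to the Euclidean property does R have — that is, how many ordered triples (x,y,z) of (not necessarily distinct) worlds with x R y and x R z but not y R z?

Enumerating: (u,s,v), (u,v,v).

2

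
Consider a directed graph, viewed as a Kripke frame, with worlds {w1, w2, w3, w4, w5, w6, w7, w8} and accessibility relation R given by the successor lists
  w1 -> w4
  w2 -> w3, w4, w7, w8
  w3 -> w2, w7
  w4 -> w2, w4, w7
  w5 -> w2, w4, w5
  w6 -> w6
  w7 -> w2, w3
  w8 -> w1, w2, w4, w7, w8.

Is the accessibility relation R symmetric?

No

Symmetric: no — w1 R w4 but not w4 R w1.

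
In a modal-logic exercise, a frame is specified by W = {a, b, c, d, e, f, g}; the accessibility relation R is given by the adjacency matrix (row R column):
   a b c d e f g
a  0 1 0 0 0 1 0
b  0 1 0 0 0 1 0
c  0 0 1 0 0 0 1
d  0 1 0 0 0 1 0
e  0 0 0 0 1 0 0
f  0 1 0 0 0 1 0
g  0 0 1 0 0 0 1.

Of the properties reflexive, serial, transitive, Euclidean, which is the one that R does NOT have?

Reflexive: no — a is not related to itself.
Serial: yes — every world has a successor (e.g. a R b).
Transitive: yes — every two-step R-path is closed by a direct edge.
Euclidean: yes — any two successors of a common world are R-related.
Only reflexive fails.

reflexive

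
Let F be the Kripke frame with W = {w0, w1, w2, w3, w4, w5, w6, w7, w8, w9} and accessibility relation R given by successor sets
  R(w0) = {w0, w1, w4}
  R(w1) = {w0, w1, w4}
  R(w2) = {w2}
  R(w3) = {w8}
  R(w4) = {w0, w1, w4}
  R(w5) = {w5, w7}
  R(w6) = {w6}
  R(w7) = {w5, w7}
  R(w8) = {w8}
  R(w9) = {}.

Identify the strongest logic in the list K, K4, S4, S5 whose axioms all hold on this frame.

K4

Transitive (axiom 4): yes — every two-step R-path is closed by a direct edge.
Reflexive (axiom T): no — w3 is not related to itself.
Euclidean (axiom 5): yes — any two successors of a common world are R-related.
So F validates K, K4; S4 would additionally require R to be reflexive. The strongest is K4.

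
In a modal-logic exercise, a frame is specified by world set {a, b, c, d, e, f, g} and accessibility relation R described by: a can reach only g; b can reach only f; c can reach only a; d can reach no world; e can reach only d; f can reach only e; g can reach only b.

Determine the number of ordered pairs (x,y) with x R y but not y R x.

6

Enumerating: (a,g), (b,f), (c,a), (e,d), (f,e), (g,b).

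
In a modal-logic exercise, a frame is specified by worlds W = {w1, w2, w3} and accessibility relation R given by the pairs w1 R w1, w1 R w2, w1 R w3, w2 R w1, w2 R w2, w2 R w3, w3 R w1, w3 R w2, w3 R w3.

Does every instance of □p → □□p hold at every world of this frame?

Yes

By correspondence theory, 4 is valid on a frame iff R is transitive.
Transitive: yes — every two-step R-path is closed by a direct edge.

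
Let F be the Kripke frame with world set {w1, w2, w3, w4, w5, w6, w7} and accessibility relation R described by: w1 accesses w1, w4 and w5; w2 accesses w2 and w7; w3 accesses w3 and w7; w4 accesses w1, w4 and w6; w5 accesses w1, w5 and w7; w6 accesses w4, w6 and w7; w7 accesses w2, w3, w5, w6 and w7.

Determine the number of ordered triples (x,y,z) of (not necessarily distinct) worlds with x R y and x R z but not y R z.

Enumerating: (w1,w4,w5), (w1,w5,w4), (w4,w1,w6), (w4,w6,w1), (w5,w1,w7), (w5,w7,w1), (w6,w4,w7), (w6,w7,w4), (w7,w2,w3), (w7,w2,w5), (w7,w2,w6), (w7,w3,w2), … and 8 more.
Total: 20.

20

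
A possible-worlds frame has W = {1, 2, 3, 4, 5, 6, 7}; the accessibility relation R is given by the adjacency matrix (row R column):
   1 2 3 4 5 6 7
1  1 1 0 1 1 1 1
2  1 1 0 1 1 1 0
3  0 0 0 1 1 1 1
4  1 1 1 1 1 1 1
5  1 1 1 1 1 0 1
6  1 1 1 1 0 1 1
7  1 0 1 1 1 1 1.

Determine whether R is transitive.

Transitive: no — 1 R 4 and 4 R 3, but not 1 R 3.

No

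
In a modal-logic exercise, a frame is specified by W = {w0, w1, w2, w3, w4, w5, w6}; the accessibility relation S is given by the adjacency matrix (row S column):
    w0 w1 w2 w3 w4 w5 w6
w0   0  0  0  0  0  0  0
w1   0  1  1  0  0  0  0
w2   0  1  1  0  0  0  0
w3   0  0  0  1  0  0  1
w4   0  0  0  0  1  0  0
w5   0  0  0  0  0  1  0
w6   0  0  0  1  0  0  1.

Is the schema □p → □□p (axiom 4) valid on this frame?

Axiom 4 corresponds to the accessibility relation being transitive.
Transitive: yes — every two-step S-path is closed by a direct edge.

Yes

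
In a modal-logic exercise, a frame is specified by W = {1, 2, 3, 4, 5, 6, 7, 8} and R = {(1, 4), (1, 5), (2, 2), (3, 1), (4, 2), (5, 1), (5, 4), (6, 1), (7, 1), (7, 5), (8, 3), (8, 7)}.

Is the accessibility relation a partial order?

No

Reflexive: no — 1 is not related to itself.
Transitive: no — 1 R 4 and 4 R 2, but not 1 R 2.
Antisymmetric: no — 1 R 5 and 5 R 1 with 1 ≠ 5.
So R is not a partial order.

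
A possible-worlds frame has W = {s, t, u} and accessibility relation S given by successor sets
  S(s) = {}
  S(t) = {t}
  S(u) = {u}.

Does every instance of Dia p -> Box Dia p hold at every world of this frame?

Yes

By correspondence theory, 5 is valid on a frame iff S is Euclidean.
Euclidean: yes — any two successors of a common world are S-related.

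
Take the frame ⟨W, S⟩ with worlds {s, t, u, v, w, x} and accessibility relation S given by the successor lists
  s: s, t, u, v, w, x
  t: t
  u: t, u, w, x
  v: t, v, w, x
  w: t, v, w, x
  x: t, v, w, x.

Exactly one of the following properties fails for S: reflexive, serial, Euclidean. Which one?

Reflexive: yes — every world is S-related to itself.
Serial: yes — every world has a successor (e.g. s S s).
Euclidean: no — s S t and s S u, but not t S u.
Only Euclidean fails.

Euclidean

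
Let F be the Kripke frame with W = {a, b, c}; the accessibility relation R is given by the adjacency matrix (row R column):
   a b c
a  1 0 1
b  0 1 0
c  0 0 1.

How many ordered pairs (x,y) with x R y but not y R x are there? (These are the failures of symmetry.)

Enumerating: (a,c).

1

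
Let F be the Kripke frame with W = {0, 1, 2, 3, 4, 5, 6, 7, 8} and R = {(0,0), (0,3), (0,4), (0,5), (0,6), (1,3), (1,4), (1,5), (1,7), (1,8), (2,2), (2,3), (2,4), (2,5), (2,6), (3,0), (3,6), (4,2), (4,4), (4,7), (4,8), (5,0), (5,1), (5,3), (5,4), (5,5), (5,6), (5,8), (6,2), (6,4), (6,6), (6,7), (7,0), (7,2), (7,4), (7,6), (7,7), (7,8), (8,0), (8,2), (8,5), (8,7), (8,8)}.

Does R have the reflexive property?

No

Reflexive: no — 1 is not related to itself.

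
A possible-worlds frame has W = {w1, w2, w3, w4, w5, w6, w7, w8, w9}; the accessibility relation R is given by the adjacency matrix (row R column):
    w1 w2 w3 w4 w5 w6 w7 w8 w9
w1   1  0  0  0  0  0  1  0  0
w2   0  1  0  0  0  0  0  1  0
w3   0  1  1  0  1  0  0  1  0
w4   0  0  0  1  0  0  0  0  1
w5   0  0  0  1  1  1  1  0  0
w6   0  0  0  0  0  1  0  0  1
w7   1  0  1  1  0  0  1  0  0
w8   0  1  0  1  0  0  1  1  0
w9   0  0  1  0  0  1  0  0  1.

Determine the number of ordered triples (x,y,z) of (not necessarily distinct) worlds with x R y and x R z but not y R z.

Enumerating: (w3,w2,w3), (w3,w2,w5), (w3,w5,w2), (w3,w5,w3), (w3,w5,w8), (w3,w8,w3), (w3,w8,w5), (w4,w9,w4), (w5,w4,w5), (w5,w4,w6), (w5,w4,w7), (w5,w6,w4), … and 22 more.
Total: 34.

34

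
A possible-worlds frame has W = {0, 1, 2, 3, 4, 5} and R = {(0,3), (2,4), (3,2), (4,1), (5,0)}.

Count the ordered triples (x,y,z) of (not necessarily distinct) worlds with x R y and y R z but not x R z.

4

Enumerating: (0,3,2), (2,4,1), (3,2,4), (5,0,3).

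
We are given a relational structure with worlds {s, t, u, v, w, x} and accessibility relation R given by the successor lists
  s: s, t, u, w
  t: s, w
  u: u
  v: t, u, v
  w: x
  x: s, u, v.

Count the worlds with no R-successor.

0

R is serial; there are no such worlds.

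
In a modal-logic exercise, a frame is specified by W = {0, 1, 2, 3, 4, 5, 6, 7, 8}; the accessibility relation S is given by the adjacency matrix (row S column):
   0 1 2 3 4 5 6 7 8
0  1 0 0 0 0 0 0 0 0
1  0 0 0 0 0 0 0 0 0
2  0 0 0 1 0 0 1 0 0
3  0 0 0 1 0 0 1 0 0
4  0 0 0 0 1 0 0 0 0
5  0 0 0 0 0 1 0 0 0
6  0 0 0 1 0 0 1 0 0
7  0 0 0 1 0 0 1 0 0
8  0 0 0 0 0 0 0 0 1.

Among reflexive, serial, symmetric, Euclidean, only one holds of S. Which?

Reflexive: no — 1 is not related to itself.
Serial: no — 1 has no S-successor.
Symmetric: no — 2 S 3 but not 3 S 2.
Euclidean: yes — any two successors of a common world are S-related.
Only Euclidean holds.

Euclidean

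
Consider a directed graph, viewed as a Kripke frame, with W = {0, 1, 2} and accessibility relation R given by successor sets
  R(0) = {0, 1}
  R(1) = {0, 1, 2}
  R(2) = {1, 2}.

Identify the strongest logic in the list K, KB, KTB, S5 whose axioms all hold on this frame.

KTB

Symmetric (axiom B): yes — every pair in R has its reverse in R.
Reflexive (axiom T): yes — every world is R-related to itself.
Euclidean (axiom 5): no — 1 R 0 and 1 R 2, but not 0 R 2.
So F validates K, KB, KTB; S5 would additionally require R to be Euclidean. The strongest is KTB.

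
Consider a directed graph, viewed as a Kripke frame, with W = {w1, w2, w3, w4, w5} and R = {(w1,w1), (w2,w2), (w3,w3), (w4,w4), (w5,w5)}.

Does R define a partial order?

Reflexive: yes — every world is R-related to itself.
Transitive: yes — every two-step R-path is closed by a direct edge.
Antisymmetric: yes — no distinct pair is related both ways.
So R is a partial order.

Yes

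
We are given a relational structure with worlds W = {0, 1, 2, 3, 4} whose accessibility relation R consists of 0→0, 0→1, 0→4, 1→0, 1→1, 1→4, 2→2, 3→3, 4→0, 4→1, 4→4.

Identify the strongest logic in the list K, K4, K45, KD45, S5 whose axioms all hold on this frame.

Transitive (axiom 4): yes — every two-step R-path is closed by a direct edge.
Euclidean (axiom 5): yes — any two successors of a common world are R-related.
Serial (axiom D): yes — every world has a successor (e.g. 0 R 0).
Reflexive (axiom T): yes — every world is R-related to itself.
So F validates K, K4, K45, KD45, S5. The strongest is S5.

S5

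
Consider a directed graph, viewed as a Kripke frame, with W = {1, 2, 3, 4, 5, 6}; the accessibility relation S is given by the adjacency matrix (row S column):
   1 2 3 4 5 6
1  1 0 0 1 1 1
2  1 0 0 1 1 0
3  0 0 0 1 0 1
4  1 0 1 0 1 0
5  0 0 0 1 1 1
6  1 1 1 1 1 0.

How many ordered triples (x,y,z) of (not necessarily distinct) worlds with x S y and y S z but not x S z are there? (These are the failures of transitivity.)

27

Enumerating: (1,4,3), (1,6,2), (1,6,3), (2,1,6), (2,4,3), (2,5,6), (3,4,1), (3,4,3), (3,4,5), (3,6,1), (3,6,2), (3,6,3), … and 15 more.
Total: 27.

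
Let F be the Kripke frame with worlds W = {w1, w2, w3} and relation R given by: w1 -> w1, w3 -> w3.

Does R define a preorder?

Reflexive: no — w2 is not related to itself.
Transitive: yes — every two-step R-path is closed by a direct edge.
So R is not a preorder.

No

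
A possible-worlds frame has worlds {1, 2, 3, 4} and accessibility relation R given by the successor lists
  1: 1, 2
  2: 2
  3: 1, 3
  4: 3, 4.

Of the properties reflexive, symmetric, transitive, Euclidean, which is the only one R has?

reflexive

Reflexive: yes — every world is R-related to itself.
Symmetric: no — 1 R 2 but not 2 R 1.
Transitive: no — 3 R 1 and 1 R 2, but not 3 R 2.
Euclidean: no — 1 R 2 and 1 R 1, but not 2 R 1.
Only reflexive holds.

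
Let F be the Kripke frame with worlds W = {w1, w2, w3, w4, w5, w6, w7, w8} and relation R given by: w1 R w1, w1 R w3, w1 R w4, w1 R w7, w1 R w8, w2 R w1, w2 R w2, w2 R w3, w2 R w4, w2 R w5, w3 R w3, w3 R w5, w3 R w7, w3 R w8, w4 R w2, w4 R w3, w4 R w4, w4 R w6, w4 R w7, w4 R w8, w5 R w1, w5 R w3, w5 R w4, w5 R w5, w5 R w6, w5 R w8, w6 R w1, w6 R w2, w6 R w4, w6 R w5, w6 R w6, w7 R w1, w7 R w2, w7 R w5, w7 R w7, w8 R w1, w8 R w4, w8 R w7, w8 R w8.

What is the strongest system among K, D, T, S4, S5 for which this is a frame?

T

Serial (axiom D): yes — every world has a successor (e.g. w1 R w1).
Reflexive (axiom T): yes — every world is R-related to itself.
Transitive (axiom 4): no — w1 R w3 and w3 R w5, but not w1 R w5.
Euclidean (axiom 5): no — w1 R w3 and w1 R w4, but not w3 R w4.
So F validates K, D, T; S4 would additionally require R to be transitive. The strongest is T.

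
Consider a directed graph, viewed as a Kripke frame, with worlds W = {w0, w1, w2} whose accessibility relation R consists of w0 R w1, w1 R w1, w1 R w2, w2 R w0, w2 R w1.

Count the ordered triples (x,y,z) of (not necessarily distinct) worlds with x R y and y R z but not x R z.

Enumerating: (w0,w1,w2), (w1,w2,w0), (w2,w1,w2).

3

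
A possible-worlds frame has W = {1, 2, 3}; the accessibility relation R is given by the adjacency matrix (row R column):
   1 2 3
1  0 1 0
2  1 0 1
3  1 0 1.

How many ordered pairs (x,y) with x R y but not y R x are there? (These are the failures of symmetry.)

Enumerating: (2,3), (3,1).

2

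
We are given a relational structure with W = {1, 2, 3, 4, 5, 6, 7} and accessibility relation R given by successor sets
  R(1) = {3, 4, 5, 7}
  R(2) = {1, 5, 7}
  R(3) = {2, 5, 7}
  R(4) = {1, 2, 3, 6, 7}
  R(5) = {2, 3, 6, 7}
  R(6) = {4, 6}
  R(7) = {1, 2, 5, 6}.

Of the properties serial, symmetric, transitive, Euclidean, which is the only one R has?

serial

Serial: yes — every world has a successor (e.g. 1 R 3).
Symmetric: no — 1 R 3 but not 3 R 1.
Transitive: no — 1 R 3 and 3 R 2, but not 1 R 2.
Euclidean: no — 1 R 3 and 1 R 4, but not 3 R 4.
Only serial holds.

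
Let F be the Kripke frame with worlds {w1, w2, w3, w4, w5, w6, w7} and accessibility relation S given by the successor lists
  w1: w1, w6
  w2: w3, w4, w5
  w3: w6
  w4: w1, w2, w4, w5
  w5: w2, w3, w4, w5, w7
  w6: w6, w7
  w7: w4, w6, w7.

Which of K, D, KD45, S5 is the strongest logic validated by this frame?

Serial (axiom D): yes — every world has a successor (e.g. w1 S w1).
Euclidean (axiom 5): no — w2 S w3 and w2 S w4, but not w3 S w4.
Transitive (axiom 4): no — w1 S w6 and w6 S w7, but not w1 S w7.
Reflexive (axiom T): no — w2 is not related to itself.
So F validates K, D; KD45 would additionally require S to be Euclidean and transitive. The strongest is D.

D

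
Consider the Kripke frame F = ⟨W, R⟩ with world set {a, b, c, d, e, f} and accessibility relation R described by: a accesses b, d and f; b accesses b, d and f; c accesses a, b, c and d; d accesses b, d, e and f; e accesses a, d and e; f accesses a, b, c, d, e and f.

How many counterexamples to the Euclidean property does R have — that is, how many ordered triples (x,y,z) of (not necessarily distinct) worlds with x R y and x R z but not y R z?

Enumerating: (c,a,a), (c,a,c), (c,b,a), (c,b,c), (c,d,a), (c,d,c), (d,b,e), (d,e,b), (d,e,f), (e,a,a), (e,a,e), (e,d,a), … and 13 more.
Total: 25.

25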